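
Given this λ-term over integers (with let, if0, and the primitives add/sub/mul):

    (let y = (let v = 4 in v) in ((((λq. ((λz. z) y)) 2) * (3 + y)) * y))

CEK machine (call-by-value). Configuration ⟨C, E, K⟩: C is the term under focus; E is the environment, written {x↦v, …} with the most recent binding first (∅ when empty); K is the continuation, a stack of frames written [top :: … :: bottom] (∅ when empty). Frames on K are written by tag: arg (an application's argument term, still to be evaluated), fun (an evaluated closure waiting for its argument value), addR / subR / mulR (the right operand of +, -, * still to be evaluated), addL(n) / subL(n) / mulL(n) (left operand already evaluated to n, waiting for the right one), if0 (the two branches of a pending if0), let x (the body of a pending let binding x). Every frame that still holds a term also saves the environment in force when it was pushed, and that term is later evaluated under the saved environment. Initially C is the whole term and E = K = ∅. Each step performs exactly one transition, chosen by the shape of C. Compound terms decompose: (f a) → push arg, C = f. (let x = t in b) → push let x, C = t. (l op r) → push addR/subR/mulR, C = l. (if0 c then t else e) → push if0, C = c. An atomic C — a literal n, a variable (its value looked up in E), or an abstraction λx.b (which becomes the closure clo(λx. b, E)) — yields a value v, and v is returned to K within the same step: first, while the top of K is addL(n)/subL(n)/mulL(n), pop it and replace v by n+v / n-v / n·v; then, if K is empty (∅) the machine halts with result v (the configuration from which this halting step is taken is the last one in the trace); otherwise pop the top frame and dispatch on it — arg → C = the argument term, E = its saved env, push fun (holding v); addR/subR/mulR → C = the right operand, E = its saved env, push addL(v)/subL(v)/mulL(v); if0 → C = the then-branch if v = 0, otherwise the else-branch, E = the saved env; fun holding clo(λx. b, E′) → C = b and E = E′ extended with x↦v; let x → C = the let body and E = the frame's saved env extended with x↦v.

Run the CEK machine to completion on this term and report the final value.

step 0: ⟨C=(let y = (let v = 4 in v) in ((((λq. ((λz. z) y)) 2) * (3 + y)) * y)); E=∅; K=∅⟩
step 1: ⟨C=(let v = 4 in v); E=∅; K=[let y]⟩
step 2: ⟨C=4; E=∅; K=[let v :: let y]⟩
step 3: ⟨C=v; E={v↦4}; K=[let y]⟩
step 4: ⟨C=((((λq. ((λz. z) y)) 2) * (3 + y)) * y); E={y↦4}; K=∅⟩
step 5: ⟨C=(((λq. ((λz. z) y)) 2) * (3 + y)); E={y↦4}; K=[mulR]⟩
step 6: ⟨C=((λq. ((λz. z) y)) 2); E={y↦4}; K=[mulR :: mulR]⟩
step 7: ⟨C=(λq. ((λz. z) y)); E={y↦4}; K=[arg :: mulR :: mulR]⟩
step 8: ⟨C=2; E={y↦4}; K=[fun :: mulR :: mulR]⟩
step 9: ⟨C=((λz. z) y); E={q↦2, y↦4}; K=[mulR :: mulR]⟩
step 10: ⟨C=(λz. z); E={q↦2, y↦4}; K=[arg :: mulR :: mulR]⟩
step 11: ⟨C=y; E={q↦2, y↦4}; K=[fun :: mulR :: mulR]⟩
step 12: ⟨C=z; E={z↦4, q↦2, y↦4}; K=[mulR :: mulR]⟩
step 13: ⟨C=(3 + y); E={y↦4}; K=[mulL(4) :: mulR]⟩
step 14: ⟨C=3; E={y↦4}; K=[addR :: mulL(4) :: mulR]⟩
step 15: ⟨C=y; E={y↦4}; K=[addL(3) :: mulL(4) :: mulR]⟩
step 16: ⟨C=y; E={y↦4}; K=[mulL(28)]⟩
→ final value 112

Answer: 112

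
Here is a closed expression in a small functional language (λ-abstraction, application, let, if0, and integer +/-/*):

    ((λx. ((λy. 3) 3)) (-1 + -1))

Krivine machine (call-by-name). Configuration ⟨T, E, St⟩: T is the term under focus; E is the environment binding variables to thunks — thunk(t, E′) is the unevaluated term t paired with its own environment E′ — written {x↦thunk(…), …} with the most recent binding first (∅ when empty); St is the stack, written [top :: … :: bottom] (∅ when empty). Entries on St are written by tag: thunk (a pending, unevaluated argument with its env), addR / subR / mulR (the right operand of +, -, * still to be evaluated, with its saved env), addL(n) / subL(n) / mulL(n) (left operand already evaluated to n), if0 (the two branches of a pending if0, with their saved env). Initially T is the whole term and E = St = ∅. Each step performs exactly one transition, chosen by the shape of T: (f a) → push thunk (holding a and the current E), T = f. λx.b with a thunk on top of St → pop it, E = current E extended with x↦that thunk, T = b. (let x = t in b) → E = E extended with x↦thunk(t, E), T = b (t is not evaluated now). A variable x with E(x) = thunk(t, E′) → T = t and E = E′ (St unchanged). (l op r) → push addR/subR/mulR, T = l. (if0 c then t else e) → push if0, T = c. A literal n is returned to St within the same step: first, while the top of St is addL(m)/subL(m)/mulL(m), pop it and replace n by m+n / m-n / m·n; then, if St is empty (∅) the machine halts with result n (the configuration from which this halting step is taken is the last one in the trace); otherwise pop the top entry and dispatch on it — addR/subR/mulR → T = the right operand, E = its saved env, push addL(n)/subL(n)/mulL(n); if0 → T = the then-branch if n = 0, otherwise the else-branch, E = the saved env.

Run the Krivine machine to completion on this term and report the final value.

Answer: 3

Derivation:
0. ⟨T=((λx. ((λy. 3) 3)) (-1 + -1)); E=∅; St=∅⟩
1. ⟨T=(λx. ((λy. 3) 3)); E=∅; St=[thunk]⟩
2. ⟨T=((λy. 3) 3); E={x↦thunk((-1 + -1), ∅)}; St=∅⟩
3. ⟨T=(λy. 3); E={x↦thunk((-1 + -1), ∅)}; St=[thunk]⟩
4. ⟨T=3; E={y↦thunk(3, {x↦thunk((-1 + -1), ∅)}), x↦thunk((-1 + -1), ∅)}; St=∅⟩
→ final value 3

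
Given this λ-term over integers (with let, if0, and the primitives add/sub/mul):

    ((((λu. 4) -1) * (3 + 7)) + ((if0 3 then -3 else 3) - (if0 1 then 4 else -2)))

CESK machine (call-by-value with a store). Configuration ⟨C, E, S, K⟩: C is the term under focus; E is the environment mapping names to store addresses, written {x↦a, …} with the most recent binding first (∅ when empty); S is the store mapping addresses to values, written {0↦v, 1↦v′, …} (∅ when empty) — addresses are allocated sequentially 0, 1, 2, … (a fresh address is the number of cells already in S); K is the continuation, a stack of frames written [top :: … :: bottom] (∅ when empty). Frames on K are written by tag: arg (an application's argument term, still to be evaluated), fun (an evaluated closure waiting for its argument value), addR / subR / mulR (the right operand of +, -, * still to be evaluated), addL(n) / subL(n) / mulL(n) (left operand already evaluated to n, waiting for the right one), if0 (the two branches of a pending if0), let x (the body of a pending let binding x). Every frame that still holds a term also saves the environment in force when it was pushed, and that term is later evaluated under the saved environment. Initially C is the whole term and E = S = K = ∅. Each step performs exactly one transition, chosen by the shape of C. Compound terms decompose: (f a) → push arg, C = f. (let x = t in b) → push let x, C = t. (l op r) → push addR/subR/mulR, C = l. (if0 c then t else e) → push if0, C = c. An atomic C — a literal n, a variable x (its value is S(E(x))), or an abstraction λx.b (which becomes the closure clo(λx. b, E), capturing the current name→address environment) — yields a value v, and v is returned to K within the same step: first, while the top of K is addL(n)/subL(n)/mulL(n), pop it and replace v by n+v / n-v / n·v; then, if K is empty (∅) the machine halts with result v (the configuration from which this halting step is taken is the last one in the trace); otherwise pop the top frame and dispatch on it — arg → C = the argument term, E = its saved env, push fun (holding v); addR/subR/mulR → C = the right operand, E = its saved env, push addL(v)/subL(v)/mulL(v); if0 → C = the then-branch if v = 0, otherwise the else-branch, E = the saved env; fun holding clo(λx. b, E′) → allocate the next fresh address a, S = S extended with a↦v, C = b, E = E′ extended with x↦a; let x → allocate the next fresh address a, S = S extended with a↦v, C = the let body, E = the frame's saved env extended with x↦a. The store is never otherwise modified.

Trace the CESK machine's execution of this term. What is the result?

t=0: ⟨C=((((λu. 4) -1) * (3 + 7)) + ((if0 3 then -3 else 3) - (if0 1 then 4 else -2))); E=∅; S=∅; K=∅⟩
t=1: ⟨C=(((λu. 4) -1) * (3 + 7)); E=∅; S=∅; K=[addR]⟩
t=2: ⟨C=((λu. 4) -1); E=∅; S=∅; K=[mulR :: addR]⟩
t=3: ⟨C=(λu. 4); E=∅; S=∅; K=[arg :: mulR :: addR]⟩
t=4: ⟨C=-1; E=∅; S=∅; K=[fun :: mulR :: addR]⟩
t=5: ⟨C=4; E={u↦0}; S={0↦-1}; K=[mulR :: addR]⟩
t=6: ⟨C=(3 + 7); E=∅; S={0↦-1}; K=[mulL(4) :: addR]⟩
t=7: ⟨C=3; E=∅; S={0↦-1}; K=[addR :: mulL(4) :: addR]⟩
t=8: ⟨C=7; E=∅; S={0↦-1}; K=[addL(3) :: mulL(4) :: addR]⟩
t=9: ⟨C=((if0 3 then -3 else 3) - (if0 1 then 4 else -2)); E=∅; S={0↦-1}; K=[addL(40)]⟩
t=10: ⟨C=(if0 3 then -3 else 3); E=∅; S={0↦-1}; K=[subR :: addL(40)]⟩
t=11: ⟨C=3; E=∅; S={0↦-1}; K=[if0 :: subR :: addL(40)]⟩
t=12: ⟨C=3; E=∅; S={0↦-1}; K=[subR :: addL(40)]⟩
t=13: ⟨C=(if0 1 then 4 else -2); E=∅; S={0↦-1}; K=[subL(3) :: addL(40)]⟩
t=14: ⟨C=1; E=∅; S={0↦-1}; K=[if0 :: subL(3) :: addL(40)]⟩
t=15: ⟨C=-2; E=∅; S={0↦-1}; K=[subL(3) :: addL(40)]⟩
→ final value 45

Answer: 45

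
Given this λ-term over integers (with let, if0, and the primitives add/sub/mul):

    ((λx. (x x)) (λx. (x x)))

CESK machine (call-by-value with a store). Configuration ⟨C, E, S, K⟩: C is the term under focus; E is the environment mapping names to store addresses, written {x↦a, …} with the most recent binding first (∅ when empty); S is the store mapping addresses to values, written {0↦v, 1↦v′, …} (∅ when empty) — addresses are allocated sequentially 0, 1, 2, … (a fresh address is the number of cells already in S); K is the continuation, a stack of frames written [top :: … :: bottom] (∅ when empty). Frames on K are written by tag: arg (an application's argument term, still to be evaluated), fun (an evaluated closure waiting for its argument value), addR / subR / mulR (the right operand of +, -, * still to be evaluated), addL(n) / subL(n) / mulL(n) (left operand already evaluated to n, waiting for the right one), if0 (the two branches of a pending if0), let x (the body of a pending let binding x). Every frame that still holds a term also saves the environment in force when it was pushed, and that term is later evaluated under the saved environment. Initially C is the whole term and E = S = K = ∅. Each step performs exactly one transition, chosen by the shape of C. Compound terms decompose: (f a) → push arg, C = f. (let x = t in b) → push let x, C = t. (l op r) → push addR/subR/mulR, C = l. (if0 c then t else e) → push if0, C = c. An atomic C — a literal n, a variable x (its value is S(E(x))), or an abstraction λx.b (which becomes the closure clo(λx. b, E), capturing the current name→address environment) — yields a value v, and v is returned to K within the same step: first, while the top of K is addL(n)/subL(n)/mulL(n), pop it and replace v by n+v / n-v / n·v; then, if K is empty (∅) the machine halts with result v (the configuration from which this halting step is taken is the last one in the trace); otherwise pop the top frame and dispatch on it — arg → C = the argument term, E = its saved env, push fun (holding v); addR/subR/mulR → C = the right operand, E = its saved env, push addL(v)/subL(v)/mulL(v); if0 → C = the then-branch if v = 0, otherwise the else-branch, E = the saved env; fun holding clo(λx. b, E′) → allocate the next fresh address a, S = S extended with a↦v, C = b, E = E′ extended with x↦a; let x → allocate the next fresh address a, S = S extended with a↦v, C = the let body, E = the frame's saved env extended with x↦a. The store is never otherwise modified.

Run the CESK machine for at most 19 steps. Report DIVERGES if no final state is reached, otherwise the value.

Answer: DIVERGES (no final state within 19 steps)

Machine steps:
[0] [C=((λx. (x x)) (λx. (x x))) | E=∅ | S=∅ | K=∅]
[1] [C=(λx. (x x)) | E=∅ | S=∅ | K=[arg]]
[2] [C=(λx. (x x)) | E=∅ | S=∅ | K=[fun]]
[3] [C=(x x) | E={x↦0} | S={0↦clo(λx. (x x), ∅)} | K=∅]
[4] [C=x | E={x↦0} | S={0↦clo(λx. (x x), ∅)} | K=[arg]]
[5] [C=x | E={x↦0} | S={0↦clo(λx. (x x), ∅)} | K=[fun]]
[6] [C=(x x) | E={x↦1} | S={0↦clo(λx. (x x), ∅), 1↦clo(λx. (x x), ∅)} | K=∅]
[7] [C=x | E={x↦1} | S={0↦clo(λx. (x x), ∅), 1↦clo(λx. (x x), ∅)} | K=[arg]]
[8] [C=x | E={x↦1} | S={0↦clo(λx. (x x), ∅), 1↦clo(λx. (x x), ∅)} | K=[fun]]
[9] [C=(x x) | E={x↦2} | S={0↦clo(λx. (x x), ∅), 1↦clo(λx. (x x), ∅), 2↦clo(λx. (x x), ∅)} | K=∅]
[10] [C=x | E={x↦2} | S={0↦clo(λx. (x x), ∅), 1↦clo(λx. (x x), ∅), 2↦clo(λx. (x x), ∅)} | K=[arg]]
[11] [C=x | E={x↦2} | S={0↦clo(λx. (x x), ∅), 1↦clo(λx. (x x), ∅), 2↦clo(λx. (x x), ∅)} | K=[fun]]
[12] [C=(x x) | E={x↦3} | S={0↦clo(λx. (x x), ∅), 1↦clo(λx. (x x), ∅), 2↦clo(λx. (x x), ∅), 3↦clo(λx. (x x), ∅)} | K=∅]
[13] [C=x | E={x↦3} | S={0↦clo(λx. (x x), ∅), 1↦clo(λx. (x x), ∅), 2↦clo(λx. (x x), ∅), 3↦clo(λx. (x x), ∅)} | K=[arg]]
[14] [C=x | E={x↦3} | S={0↦clo(λx. (x x), ∅), 1↦clo(λx. (x x), ∅), 2↦clo(λx. (x x), ∅), 3↦clo(λx. (x x), ∅)} | K=[fun]]
[15] [C=(x x) | E={x↦4} | S={0↦clo(λx. (x x), ∅), 1↦clo(λx. (x x), ∅), 2↦clo(λx. (x x), ∅), 3↦clo(λx. (x x), ∅), 4↦clo(λx. (x x), ∅)} | K=∅]
[16] [C=x | E={x↦4} | S={0↦clo(λx. (x x), ∅), 1↦clo(λx. (x x), ∅), 2↦clo(λx. (x x), ∅), 3↦clo(λx. (x x), ∅), 4↦clo(λx. (x x), ∅)} | K=[arg]]
[17] [C=x | E={x↦4} | S={0↦clo(λx. (x x), ∅), 1↦clo(λx. (x x), ∅), 2↦clo(λx. (x x), ∅), 3↦clo(λx. (x x), ∅), 4↦clo(λx. (x x), ∅)} | K=[fun]]
[18] [C=(x x) | E={x↦5} | S={0↦clo(λx. (x x), ∅), 1↦clo(λx. (x x), ∅), 2↦clo(λx. (x x), ∅), 3↦clo(λx. (x x), ∅), 4↦clo(λx. (x x), ∅), 5↦clo(λx. (x x), ∅)} | K=∅]
[19] [C=x | E={x↦5} | S={0↦clo(λx. (x x), ∅), 1↦clo(λx. (x x), ∅), 2↦clo(λx. (x x), ∅), 3↦clo(λx. (x x), ∅), 4↦clo(λx. (x x), ∅), 5↦clo(λx. (x x), ∅)} | K=[arg]]
→ 19 transitions taken and the configuration is still not final: no result within 19 steps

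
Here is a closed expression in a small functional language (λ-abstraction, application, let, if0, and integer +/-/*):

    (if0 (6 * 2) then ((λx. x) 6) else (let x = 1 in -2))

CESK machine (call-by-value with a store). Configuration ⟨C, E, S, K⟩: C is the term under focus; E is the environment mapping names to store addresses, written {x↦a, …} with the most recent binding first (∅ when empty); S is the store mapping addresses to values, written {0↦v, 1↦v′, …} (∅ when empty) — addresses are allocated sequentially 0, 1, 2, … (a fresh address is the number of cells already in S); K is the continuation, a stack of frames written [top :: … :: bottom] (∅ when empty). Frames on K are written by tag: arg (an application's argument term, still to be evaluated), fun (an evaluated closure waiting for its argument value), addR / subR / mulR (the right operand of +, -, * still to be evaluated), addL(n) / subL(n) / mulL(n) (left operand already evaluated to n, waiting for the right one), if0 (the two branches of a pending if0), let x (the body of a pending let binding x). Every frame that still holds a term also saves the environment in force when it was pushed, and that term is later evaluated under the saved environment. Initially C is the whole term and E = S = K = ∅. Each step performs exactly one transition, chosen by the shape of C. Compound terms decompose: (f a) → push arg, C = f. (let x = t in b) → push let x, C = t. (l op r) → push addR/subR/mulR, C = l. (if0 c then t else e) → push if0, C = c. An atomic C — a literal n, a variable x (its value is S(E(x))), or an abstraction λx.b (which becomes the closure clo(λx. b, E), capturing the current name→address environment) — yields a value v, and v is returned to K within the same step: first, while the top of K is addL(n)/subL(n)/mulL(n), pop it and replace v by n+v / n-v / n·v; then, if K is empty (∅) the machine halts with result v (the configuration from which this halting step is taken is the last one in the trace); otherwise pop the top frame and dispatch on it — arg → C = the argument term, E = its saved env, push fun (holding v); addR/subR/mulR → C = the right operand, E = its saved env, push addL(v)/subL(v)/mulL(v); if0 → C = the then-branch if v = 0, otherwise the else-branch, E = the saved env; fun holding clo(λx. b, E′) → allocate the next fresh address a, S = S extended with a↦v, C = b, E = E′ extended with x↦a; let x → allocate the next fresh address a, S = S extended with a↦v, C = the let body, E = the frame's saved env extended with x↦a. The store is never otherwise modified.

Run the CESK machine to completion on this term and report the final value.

Answer: -2

Derivation:
0. [C=(if0 (6 * 2) then ((λx. x) 6) else (let x = 1 in -2)) | E=∅ | S=∅ | K=∅]
1. [C=(6 * 2) | E=∅ | S=∅ | K=[if0]]
2. [C=6 | E=∅ | S=∅ | K=[mulR :: if0]]
3. [C=2 | E=∅ | S=∅ | K=[mulL(6) :: if0]]
4. [C=(let x = 1 in -2) | E=∅ | S=∅ | K=∅]
5. [C=1 | E=∅ | S=∅ | K=[let x]]
6. [C=-2 | E={x↦0} | S={0↦1} | K=∅]
→ final value -2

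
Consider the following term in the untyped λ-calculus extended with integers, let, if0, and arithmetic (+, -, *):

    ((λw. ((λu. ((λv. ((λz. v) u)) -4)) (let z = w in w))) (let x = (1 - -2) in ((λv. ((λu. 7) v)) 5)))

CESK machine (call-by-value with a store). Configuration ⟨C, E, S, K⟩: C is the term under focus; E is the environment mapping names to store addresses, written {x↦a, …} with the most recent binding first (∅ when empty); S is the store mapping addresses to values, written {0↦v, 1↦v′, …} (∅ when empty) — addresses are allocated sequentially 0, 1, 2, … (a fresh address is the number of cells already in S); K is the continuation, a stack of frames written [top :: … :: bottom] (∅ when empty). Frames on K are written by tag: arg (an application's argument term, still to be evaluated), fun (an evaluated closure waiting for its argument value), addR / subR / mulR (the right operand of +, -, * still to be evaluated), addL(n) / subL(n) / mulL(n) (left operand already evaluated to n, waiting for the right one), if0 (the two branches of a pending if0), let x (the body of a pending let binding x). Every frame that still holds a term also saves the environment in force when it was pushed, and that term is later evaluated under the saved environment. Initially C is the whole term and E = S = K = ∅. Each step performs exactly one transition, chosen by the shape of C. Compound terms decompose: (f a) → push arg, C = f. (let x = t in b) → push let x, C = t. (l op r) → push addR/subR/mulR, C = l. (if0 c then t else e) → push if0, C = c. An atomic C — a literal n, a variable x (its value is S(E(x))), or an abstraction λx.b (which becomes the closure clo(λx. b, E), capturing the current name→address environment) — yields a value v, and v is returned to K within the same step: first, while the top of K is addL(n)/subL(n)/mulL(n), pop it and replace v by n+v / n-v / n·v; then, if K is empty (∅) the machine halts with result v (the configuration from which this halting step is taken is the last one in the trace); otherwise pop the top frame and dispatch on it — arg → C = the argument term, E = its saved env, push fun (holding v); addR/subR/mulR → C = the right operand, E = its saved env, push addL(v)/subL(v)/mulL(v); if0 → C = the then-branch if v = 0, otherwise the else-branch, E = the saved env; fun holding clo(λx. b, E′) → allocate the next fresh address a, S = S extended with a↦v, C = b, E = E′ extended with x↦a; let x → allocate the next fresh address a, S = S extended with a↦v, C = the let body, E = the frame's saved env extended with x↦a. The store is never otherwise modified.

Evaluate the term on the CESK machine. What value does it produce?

step 0: ⟨C=((λw. ((λu. ((λv. ((λz. v) u)) -4)) (let z = w in w))) (let x = (1 - -2) in ((λv. ((λu. 7) v)) 5))); E=∅; S=∅; K=∅⟩
step 1: ⟨C=(λw. ((λu. ((λv. ((λz. v) u)) -4)) (let z = w in w))); E=∅; S=∅; K=[arg]⟩
step 2: ⟨C=(let x = (1 - -2) in ((λv. ((λu. 7) v)) 5)); E=∅; S=∅; K=[fun]⟩
step 3: ⟨C=(1 - -2); E=∅; S=∅; K=[let x :: fun]⟩
step 4: ⟨C=1; E=∅; S=∅; K=[subR :: let x :: fun]⟩
step 5: ⟨C=-2; E=∅; S=∅; K=[subL(1) :: let x :: fun]⟩
step 6: ⟨C=((λv. ((λu. 7) v)) 5); E={x↦0}; S={0↦3}; K=[fun]⟩
step 7: ⟨C=(λv. ((λu. 7) v)); E={x↦0}; S={0↦3}; K=[arg :: fun]⟩
step 8: ⟨C=5; E={x↦0}; S={0↦3}; K=[fun :: fun]⟩
step 9: ⟨C=((λu. 7) v); E={v↦1, x↦0}; S={0↦3, 1↦5}; K=[fun]⟩
step 10: ⟨C=(λu. 7); E={v↦1, x↦0}; S={0↦3, 1↦5}; K=[arg :: fun]⟩
step 11: ⟨C=v; E={v↦1, x↦0}; S={0↦3, 1↦5}; K=[fun :: fun]⟩
step 12: ⟨C=7; E={u↦2, v↦1, x↦0}; S={0↦3, 1↦5, 2↦5}; K=[fun]⟩
step 13: ⟨C=((λu. ((λv. ((λz. v) u)) -4)) (let z = w in w)); E={w↦3}; S={0↦3, 1↦5, 2↦5, 3↦7}; K=∅⟩
step 14: ⟨C=(λu. ((λv. ((λz. v) u)) -4)); E={w↦3}; S={0↦3, 1↦5, 2↦5, 3↦7}; K=[arg]⟩
step 15: ⟨C=(let z = w in w); E={w↦3}; S={0↦3, 1↦5, 2↦5, 3↦7}; K=[fun]⟩
step 16: ⟨C=w; E={w↦3}; S={0↦3, 1↦5, 2↦5, 3↦7}; K=[let z :: fun]⟩
step 17: ⟨C=w; E={z↦4, w↦3}; S={0↦3, 1↦5, 2↦5, 3↦7, 4↦7}; K=[fun]⟩
step 18: ⟨C=((λv. ((λz. v) u)) -4); E={u↦5, w↦3}; S={0↦3, 1↦5, 2↦5, 3↦7, 4↦7, 5↦7}; K=∅⟩
step 19: ⟨C=(λv. ((λz. v) u)); E={u↦5, w↦3}; S={0↦3, 1↦5, 2↦5, 3↦7, 4↦7, 5↦7}; K=[arg]⟩
step 20: ⟨C=-4; E={u↦5, w↦3}; S={0↦3, 1↦5, 2↦5, 3↦7, 4↦7, 5↦7}; K=[fun]⟩
step 21: ⟨C=((λz. v) u); E={v↦6, u↦5, w↦3}; S={0↦3, 1↦5, 2↦5, 3↦7, 4↦7, 5↦7, 6↦-4}; K=∅⟩
step 22: ⟨C=(λz. v); E={v↦6, u↦5, w↦3}; S={0↦3, 1↦5, 2↦5, 3↦7, 4↦7, 5↦7, 6↦-4}; K=[arg]⟩
step 23: ⟨C=u; E={v↦6, u↦5, w↦3}; S={0↦3, 1↦5, 2↦5, 3↦7, 4↦7, 5↦7, 6↦-4}; K=[fun]⟩
step 24: ⟨C=v; E={z↦7, v↦6, u↦5, w↦3}; S={0↦3, 1↦5, 2↦5, 3↦7, 4↦7, 5↦7, 6↦-4, 7↦7}; K=∅⟩
→ final value -4

Answer: -4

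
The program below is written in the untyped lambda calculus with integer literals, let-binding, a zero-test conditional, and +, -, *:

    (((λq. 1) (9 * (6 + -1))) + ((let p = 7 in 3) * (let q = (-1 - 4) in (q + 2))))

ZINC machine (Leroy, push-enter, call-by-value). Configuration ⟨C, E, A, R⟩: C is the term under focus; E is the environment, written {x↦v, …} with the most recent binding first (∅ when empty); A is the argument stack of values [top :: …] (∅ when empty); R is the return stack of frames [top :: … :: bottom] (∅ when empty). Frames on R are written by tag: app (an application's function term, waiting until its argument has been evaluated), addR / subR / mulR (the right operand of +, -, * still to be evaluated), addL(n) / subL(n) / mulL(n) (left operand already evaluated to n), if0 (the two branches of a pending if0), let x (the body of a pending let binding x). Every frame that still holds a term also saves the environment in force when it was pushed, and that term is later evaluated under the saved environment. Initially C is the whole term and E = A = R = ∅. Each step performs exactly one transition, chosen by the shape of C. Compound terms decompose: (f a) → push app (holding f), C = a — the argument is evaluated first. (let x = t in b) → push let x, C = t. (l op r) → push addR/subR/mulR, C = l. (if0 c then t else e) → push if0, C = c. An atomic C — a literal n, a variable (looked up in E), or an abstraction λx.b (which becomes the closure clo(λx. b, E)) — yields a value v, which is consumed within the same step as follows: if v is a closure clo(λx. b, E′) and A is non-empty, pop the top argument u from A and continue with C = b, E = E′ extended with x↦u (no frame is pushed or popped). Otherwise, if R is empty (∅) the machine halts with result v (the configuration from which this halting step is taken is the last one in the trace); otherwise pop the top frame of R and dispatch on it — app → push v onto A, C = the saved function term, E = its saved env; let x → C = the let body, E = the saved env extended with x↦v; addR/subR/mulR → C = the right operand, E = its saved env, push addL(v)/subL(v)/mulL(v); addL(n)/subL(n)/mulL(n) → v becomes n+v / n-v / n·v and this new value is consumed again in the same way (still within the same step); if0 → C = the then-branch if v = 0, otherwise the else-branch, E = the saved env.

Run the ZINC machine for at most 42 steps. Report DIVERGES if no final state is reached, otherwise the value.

Answer: -8

Execution trace:
step 0: <C=(((λq. 1) (9 * (6 + -1))) + ((let p = 7 in 3) * (let q = (-1 - 4) in (q + 2)))), E=∅, A=∅, R=∅>
step 1: <C=((λq. 1) (9 * (6 + -1))), E=∅, A=∅, R=[addR]>
step 2: <C=(9 * (6 + -1)), E=∅, A=∅, R=[app :: addR]>
step 3: <C=9, E=∅, A=∅, R=[mulR :: app :: addR]>
step 4: <C=(6 + -1), E=∅, A=∅, R=[mulL(9) :: app :: addR]>
step 5: <C=6, E=∅, A=∅, R=[addR :: mulL(9) :: app :: addR]>
step 6: <C=-1, E=∅, A=∅, R=[addL(6) :: mulL(9) :: app :: addR]>
step 7: <C=(λq. 1), E=∅, A=[45], R=[addR]>
step 8: <C=1, E={q↦45}, A=∅, R=[addR]>
step 9: <C=((let p = 7 in 3) * (let q = (-1 - 4) in (q + 2))), E=∅, A=∅, R=[addL(1)]>
step 10: <C=(let p = 7 in 3), E=∅, A=∅, R=[mulR :: addL(1)]>
step 11: <C=7, E=∅, A=∅, R=[let p :: mulR :: addL(1)]>
step 12: <C=3, E={p↦7}, A=∅, R=[mulR :: addL(1)]>
step 13: <C=(let q = (-1 - 4) in (q + 2)), E=∅, A=∅, R=[mulL(3) :: addL(1)]>
step 14: <C=(-1 - 4), E=∅, A=∅, R=[let q :: mulL(3) :: addL(1)]>
step 15: <C=-1, E=∅, A=∅, R=[subR :: let q :: mulL(3) :: addL(1)]>
step 16: <C=4, E=∅, A=∅, R=[subL(-1) :: let q :: mulL(3) :: addL(1)]>
step 17: <C=(q + 2), E={q↦-5}, A=∅, R=[mulL(3) :: addL(1)]>
step 18: <C=q, E={q↦-5}, A=∅, R=[addR :: mulL(3) :: addL(1)]>
step 19: <C=2, E={q↦-5}, A=∅, R=[addL(-5) :: mulL(3) :: addL(1)]>
→ final value -8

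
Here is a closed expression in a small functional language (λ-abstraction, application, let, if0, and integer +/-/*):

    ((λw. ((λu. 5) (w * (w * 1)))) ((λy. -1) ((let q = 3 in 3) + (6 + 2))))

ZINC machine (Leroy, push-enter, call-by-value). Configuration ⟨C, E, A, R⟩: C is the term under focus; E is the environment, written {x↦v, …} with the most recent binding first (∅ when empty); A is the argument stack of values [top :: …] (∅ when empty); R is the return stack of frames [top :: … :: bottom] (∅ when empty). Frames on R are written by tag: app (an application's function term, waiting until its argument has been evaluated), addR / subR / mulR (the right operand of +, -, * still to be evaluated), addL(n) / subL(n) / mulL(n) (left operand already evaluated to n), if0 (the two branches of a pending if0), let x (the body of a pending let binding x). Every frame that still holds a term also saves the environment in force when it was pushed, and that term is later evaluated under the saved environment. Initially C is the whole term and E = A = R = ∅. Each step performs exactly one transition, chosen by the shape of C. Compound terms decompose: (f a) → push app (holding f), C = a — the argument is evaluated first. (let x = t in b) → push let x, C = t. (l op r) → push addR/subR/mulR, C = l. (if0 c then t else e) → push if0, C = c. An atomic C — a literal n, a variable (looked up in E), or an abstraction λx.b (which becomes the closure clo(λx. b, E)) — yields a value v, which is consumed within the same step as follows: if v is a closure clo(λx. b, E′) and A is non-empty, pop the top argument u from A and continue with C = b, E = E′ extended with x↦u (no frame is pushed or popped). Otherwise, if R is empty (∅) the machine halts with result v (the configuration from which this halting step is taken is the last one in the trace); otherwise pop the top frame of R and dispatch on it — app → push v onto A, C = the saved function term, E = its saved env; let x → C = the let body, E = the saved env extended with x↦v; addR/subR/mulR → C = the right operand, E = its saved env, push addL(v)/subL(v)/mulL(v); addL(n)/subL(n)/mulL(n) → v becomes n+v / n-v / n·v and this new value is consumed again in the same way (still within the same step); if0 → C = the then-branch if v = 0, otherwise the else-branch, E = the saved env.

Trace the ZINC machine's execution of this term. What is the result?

Answer: 5

Machine steps:
[0] ⟨C=((λw. ((λu. 5) (w * (w * 1)))) ((λy. -1) ((let q = 3 in 3) + (6 + 2)))); E=∅; A=∅; R=∅⟩
[1] ⟨C=((λy. -1) ((let q = 3 in 3) + (6 + 2))); E=∅; A=∅; R=[app]⟩
[2] ⟨C=((let q = 3 in 3) + (6 + 2)); E=∅; A=∅; R=[app :: app]⟩
[3] ⟨C=(let q = 3 in 3); E=∅; A=∅; R=[addR :: app :: app]⟩
[4] ⟨C=3; E=∅; A=∅; R=[let q :: addR :: app :: app]⟩
[5] ⟨C=3; E={q↦3}; A=∅; R=[addR :: app :: app]⟩
[6] ⟨C=(6 + 2); E=∅; A=∅; R=[addL(3) :: app :: app]⟩
[7] ⟨C=6; E=∅; A=∅; R=[addR :: addL(3) :: app :: app]⟩
[8] ⟨C=2; E=∅; A=∅; R=[addL(6) :: addL(3) :: app :: app]⟩
[9] ⟨C=(λy. -1); E=∅; A=[11]; R=[app]⟩
[10] ⟨C=-1; E={y↦11}; A=∅; R=[app]⟩
[11] ⟨C=(λw. ((λu. 5) (w * (w * 1)))); E=∅; A=[-1]; R=∅⟩
[12] ⟨C=((λu. 5) (w * (w * 1))); E={w↦-1}; A=∅; R=∅⟩
[13] ⟨C=(w * (w * 1)); E={w↦-1}; A=∅; R=[app]⟩
[14] ⟨C=w; E={w↦-1}; A=∅; R=[mulR :: app]⟩
[15] ⟨C=(w * 1); E={w↦-1}; A=∅; R=[mulL(-1) :: app]⟩
[16] ⟨C=w; E={w↦-1}; A=∅; R=[mulR :: mulL(-1) :: app]⟩
[17] ⟨C=1; E={w↦-1}; A=∅; R=[mulL(-1) :: mulL(-1) :: app]⟩
[18] ⟨C=(λu. 5); E={w↦-1}; A=[1]; R=∅⟩
[19] ⟨C=5; E={u↦1, w↦-1}; A=∅; R=∅⟩
→ final value 5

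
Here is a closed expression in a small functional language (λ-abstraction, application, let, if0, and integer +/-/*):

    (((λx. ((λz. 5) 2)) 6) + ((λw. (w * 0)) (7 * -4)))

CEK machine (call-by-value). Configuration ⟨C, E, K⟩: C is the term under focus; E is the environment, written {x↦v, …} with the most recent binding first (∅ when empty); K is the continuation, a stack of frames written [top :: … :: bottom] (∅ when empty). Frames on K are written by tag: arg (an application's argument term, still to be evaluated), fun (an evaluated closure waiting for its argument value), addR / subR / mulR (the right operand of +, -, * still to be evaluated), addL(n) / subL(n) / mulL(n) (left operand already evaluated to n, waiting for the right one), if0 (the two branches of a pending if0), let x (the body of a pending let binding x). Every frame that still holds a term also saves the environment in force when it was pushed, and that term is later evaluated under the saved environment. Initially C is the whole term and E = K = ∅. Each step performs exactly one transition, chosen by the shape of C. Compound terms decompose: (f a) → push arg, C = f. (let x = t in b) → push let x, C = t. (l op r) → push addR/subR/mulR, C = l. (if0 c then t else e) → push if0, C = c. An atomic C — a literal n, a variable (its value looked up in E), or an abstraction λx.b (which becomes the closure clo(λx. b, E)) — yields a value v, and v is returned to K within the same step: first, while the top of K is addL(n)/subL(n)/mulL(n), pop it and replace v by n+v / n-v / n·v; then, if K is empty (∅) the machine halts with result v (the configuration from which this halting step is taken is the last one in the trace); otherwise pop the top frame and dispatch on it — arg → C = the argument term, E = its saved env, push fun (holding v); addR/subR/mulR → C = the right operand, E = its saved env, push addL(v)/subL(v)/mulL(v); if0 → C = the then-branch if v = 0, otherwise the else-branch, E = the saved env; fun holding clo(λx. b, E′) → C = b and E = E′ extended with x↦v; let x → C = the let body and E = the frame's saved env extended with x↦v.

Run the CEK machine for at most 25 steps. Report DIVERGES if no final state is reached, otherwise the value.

Answer: 5

Derivation:
0. ⟨C=(((λx. ((λz. 5) 2)) 6) + ((λw. (w * 0)) (7 * -4))); E=∅; K=∅⟩
1. ⟨C=((λx. ((λz. 5) 2)) 6); E=∅; K=[addR]⟩
2. ⟨C=(λx. ((λz. 5) 2)); E=∅; K=[arg :: addR]⟩
3. ⟨C=6; E=∅; K=[fun :: addR]⟩
4. ⟨C=((λz. 5) 2); E={x↦6}; K=[addR]⟩
5. ⟨C=(λz. 5); E={x↦6}; K=[arg :: addR]⟩
6. ⟨C=2; E={x↦6}; K=[fun :: addR]⟩
7. ⟨C=5; E={z↦2, x↦6}; K=[addR]⟩
8. ⟨C=((λw. (w * 0)) (7 * -4)); E=∅; K=[addL(5)]⟩
9. ⟨C=(λw. (w * 0)); E=∅; K=[arg :: addL(5)]⟩
10. ⟨C=(7 * -4); E=∅; K=[fun :: addL(5)]⟩
11. ⟨C=7; E=∅; K=[mulR :: fun :: addL(5)]⟩
12. ⟨C=-4; E=∅; K=[mulL(7) :: fun :: addL(5)]⟩
13. ⟨C=(w * 0); E={w↦-28}; K=[addL(5)]⟩
14. ⟨C=w; E={w↦-28}; K=[mulR :: addL(5)]⟩
15. ⟨C=0; E={w↦-28}; K=[mulL(-28) :: addL(5)]⟩
→ final value 5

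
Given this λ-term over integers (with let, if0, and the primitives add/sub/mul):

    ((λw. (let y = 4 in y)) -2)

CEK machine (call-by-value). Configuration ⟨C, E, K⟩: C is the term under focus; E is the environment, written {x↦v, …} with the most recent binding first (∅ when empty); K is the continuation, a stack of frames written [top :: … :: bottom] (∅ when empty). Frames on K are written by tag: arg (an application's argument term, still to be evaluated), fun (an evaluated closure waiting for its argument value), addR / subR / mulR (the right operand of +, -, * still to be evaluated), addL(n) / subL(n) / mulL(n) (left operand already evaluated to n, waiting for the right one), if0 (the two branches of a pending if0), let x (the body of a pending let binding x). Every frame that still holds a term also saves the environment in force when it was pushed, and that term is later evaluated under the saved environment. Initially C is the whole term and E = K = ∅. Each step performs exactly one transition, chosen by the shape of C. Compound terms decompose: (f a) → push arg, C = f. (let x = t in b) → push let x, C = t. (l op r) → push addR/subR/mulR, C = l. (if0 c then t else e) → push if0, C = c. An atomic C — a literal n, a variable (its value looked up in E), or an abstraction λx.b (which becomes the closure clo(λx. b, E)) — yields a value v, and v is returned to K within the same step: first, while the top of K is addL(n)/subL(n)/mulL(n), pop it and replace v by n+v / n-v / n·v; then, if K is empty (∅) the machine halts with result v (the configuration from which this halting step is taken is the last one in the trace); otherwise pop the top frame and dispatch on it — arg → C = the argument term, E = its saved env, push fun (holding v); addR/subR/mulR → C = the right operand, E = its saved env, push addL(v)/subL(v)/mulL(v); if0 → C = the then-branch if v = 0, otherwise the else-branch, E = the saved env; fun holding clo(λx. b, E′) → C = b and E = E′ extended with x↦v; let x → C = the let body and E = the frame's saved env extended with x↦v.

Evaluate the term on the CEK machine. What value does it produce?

[0] [C=((λw. (let y = 4 in y)) -2) | E=∅ | K=∅]
[1] [C=(λw. (let y = 4 in y)) | E=∅ | K=[arg]]
[2] [C=-2 | E=∅ | K=[fun]]
[3] [C=(let y = 4 in y) | E={w↦-2} | K=∅]
[4] [C=4 | E={w↦-2} | K=[let y]]
[5] [C=y | E={y↦4, w↦-2} | K=∅]
→ final value 4

Answer: 4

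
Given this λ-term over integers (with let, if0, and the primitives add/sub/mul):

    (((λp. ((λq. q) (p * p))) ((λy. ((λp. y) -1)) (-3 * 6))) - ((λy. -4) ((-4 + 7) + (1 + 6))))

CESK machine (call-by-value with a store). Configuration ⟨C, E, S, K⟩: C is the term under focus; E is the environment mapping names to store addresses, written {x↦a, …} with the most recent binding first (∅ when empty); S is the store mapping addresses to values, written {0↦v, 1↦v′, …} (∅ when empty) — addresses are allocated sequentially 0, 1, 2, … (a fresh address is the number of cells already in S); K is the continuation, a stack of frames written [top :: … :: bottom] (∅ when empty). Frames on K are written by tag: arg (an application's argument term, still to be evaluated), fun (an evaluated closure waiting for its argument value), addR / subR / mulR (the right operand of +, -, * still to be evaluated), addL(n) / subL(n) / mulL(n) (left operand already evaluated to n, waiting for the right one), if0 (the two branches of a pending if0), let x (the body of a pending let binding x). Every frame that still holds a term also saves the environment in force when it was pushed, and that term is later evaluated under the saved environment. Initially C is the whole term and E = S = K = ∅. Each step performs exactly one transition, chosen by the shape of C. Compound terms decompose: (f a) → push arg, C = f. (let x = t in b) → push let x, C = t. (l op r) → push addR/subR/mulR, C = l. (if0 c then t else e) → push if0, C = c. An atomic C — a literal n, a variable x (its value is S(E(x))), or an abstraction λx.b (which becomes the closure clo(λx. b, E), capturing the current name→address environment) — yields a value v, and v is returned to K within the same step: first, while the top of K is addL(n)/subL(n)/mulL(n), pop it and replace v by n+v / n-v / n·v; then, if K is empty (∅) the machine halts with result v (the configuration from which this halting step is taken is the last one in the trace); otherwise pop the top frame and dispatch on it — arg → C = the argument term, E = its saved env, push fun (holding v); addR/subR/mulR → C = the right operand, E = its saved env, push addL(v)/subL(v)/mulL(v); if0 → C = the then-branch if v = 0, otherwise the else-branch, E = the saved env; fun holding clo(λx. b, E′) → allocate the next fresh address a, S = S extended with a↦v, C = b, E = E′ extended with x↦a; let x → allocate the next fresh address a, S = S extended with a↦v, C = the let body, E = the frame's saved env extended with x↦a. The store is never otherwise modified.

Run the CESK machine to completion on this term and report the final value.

0. [C=(((λp. ((λq. q) (p * p))) ((λy. ((λp. y) -1)) (-3 * 6))) - ((λy. -4) ((-4 + 7) + (1 + 6)))) | E=∅ | S=∅ | K=∅]
1. [C=((λp. ((λq. q) (p * p))) ((λy. ((λp. y) -1)) (-3 * 6))) | E=∅ | S=∅ | K=[subR]]
2. [C=(λp. ((λq. q) (p * p))) | E=∅ | S=∅ | K=[arg :: subR]]
3. [C=((λy. ((λp. y) -1)) (-3 * 6)) | E=∅ | S=∅ | K=[fun :: subR]]
4. [C=(λy. ((λp. y) -1)) | E=∅ | S=∅ | K=[arg :: fun :: subR]]
5. [C=(-3 * 6) | E=∅ | S=∅ | K=[fun :: fun :: subR]]
6. [C=-3 | E=∅ | S=∅ | K=[mulR :: fun :: fun :: subR]]
7. [C=6 | E=∅ | S=∅ | K=[mulL(-3) :: fun :: fun :: subR]]
8. [C=((λp. y) -1) | E={y↦0} | S={0↦-18} | K=[fun :: subR]]
9. [C=(λp. y) | E={y↦0} | S={0↦-18} | K=[arg :: fun :: subR]]
10. [C=-1 | E={y↦0} | S={0↦-18} | K=[fun :: fun :: subR]]
11. [C=y | E={p↦1, y↦0} | S={0↦-18, 1↦-1} | K=[fun :: subR]]
12. [C=((λq. q) (p * p)) | E={p↦2} | S={0↦-18, 1↦-1, 2↦-18} | K=[subR]]
13. [C=(λq. q) | E={p↦2} | S={0↦-18, 1↦-1, 2↦-18} | K=[arg :: subR]]
14. [C=(p * p) | E={p↦2} | S={0↦-18, 1↦-1, 2↦-18} | K=[fun :: subR]]
15. [C=p | E={p↦2} | S={0↦-18, 1↦-1, 2↦-18} | K=[mulR :: fun :: subR]]
16. [C=p | E={p↦2} | S={0↦-18, 1↦-1, 2↦-18} | K=[mulL(-18) :: fun :: subR]]
17. [C=q | E={q↦3, p↦2} | S={0↦-18, 1↦-1, 2↦-18, 3↦324} | K=[subR]]
18. [C=((λy. -4) ((-4 + 7) + (1 + 6))) | E=∅ | S={0↦-18, 1↦-1, 2↦-18, 3↦324} | K=[subL(324)]]
19. [C=(λy. -4) | E=∅ | S={0↦-18, 1↦-1, 2↦-18, 3↦324} | K=[arg :: subL(324)]]
20. [C=((-4 + 7) + (1 + 6)) | E=∅ | S={0↦-18, 1↦-1, 2↦-18, 3↦324} | K=[fun :: subL(324)]]
21. [C=(-4 + 7) | E=∅ | S={0↦-18, 1↦-1, 2↦-18, 3↦324} | K=[addR :: fun :: subL(324)]]
22. [C=-4 | E=∅ | S={0↦-18, 1↦-1, 2↦-18, 3↦324} | K=[addR :: addR :: fun :: subL(324)]]
23. [C=7 | E=∅ | S={0↦-18, 1↦-1, 2↦-18, 3↦324} | K=[addL(-4) :: addR :: fun :: subL(324)]]
24. [C=(1 + 6) | E=∅ | S={0↦-18, 1↦-1, 2↦-18, 3↦324} | K=[addL(3) :: fun :: subL(324)]]
25. [C=1 | E=∅ | S={0↦-18, 1↦-1, 2↦-18, 3↦324} | K=[addR :: addL(3) :: fun :: subL(324)]]
26. [C=6 | E=∅ | S={0↦-18, 1↦-1, 2↦-18, 3↦324} | K=[addL(1) :: addL(3) :: fun :: subL(324)]]
27. [C=-4 | E={y↦4} | S={0↦-18, 1↦-1, 2↦-18, 3↦324, 4↦10} | K=[subL(324)]]
→ final value 328

Answer: 328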